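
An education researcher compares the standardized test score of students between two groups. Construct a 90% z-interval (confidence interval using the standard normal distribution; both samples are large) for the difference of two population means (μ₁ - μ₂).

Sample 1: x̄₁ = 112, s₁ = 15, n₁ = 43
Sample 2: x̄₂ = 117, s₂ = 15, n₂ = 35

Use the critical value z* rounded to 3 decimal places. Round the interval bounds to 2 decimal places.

Both samples are large (n₁ = 43 ≥ 30, n₂ = 35 ≥ 30), so a z-interval for the difference of means applies.

Point estimate: x̄₁ - x̄₂ = 112 - 117 = -5

Standard error: SE = √(s₁²/n₁ + s₂²/n₂)
= √(15²/43 + 15²/35)
= √(5.232558 + 6.428571)
= 3.414840

For 90% confidence, z* = 1.645 (from standard normal table)
Margin of error: E = z* × SE = 1.645 × 3.414840 = 5.6174

Z-interval: (x̄₁ - x̄₂) ± E = -5 ± 5.6174 = (-10.6174, 0.6174)

Rounded to 2 decimal places:

(-10.62, 0.62)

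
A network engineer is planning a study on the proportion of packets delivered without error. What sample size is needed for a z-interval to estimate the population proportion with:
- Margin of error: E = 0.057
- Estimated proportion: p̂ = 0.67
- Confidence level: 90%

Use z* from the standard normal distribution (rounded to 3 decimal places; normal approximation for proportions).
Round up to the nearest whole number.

Using z* for proportion z-interval (normal approximation).

For 90% confidence, z* = 1.645 (from standard normal table)

Sample size formula for proportion z-interval: n = z*²p̂(1-p̂)/E²

n = 1.645² × 0.67 × 0.33 / 0.057²
  = 2.706025 × 0.2211 / 0.003249
  = 184.1496

Round up to the nearest whole number: n = 185

185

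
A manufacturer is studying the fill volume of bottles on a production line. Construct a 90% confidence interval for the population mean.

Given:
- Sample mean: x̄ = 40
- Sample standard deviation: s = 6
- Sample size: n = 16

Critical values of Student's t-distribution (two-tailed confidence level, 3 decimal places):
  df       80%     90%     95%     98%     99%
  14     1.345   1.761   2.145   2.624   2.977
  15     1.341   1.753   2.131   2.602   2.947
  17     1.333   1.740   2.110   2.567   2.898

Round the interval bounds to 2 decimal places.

The population standard deviation σ is unknown (only the sample standard deviation s is given), so use a t-interval with df = n - 1 = 16 - 1 = 15.

For 90% confidence with df = 15, t* = 1.753 (from t-table)

Standard error: SE = s/√n = 6/√16 = 1.500000

Margin of error: E = t* × SE = 1.753 × 1.500000 = 2.6295

T-interval: x̄ ± E = 40 ± 2.6295 = (37.3705, 42.6295)

Rounded to 2 decimal places:

(37.37, 42.63)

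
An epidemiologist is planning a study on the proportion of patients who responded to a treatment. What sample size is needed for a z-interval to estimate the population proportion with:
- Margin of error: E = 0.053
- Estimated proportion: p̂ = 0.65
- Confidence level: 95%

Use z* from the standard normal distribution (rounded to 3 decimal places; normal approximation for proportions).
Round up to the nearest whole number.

Using z* for proportion z-interval (normal approximation).

For 95% confidence, z* = 1.96 (from standard normal table)

Sample size formula for proportion z-interval: n = z*²p̂(1-p̂)/E²

n = 1.96² × 0.65 × 0.35 / 0.053²
  = 3.8416 × 0.2275 / 0.002809
  = 311.1299

Round up to the nearest whole number: n = 312

312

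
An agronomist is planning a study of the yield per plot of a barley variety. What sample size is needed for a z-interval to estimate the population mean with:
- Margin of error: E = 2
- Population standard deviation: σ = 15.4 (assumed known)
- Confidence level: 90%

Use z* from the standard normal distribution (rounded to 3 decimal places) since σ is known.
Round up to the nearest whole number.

Using z* since population σ is known (z-interval formula).

For 90% confidence, z* = 1.645 (from standard normal table)

Sample size formula for z-interval: n = (z*σ/E)²

n = (1.645 × 15.4 / 2)²
  = (12.666500)²
  = 160.4402

Round up to the nearest whole number: n = 161

161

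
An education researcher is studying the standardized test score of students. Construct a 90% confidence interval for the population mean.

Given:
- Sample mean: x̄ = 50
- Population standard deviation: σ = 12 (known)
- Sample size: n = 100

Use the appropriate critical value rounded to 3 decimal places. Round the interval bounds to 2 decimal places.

The population standard deviation σ is known, so use a z-interval (standard normal critical value).

For 90% confidence, z* = 1.645 (from standard normal table)

Standard error: SE = σ/√n = 12/√100 = 1.200000

Margin of error: E = z* × SE = 1.645 × 1.200000 = 1.9740

Z-interval: x̄ ± E = 50 ± 1.9740 = (48.0260, 51.9740)

Rounded to 2 decimal places:

(48.03, 51.97)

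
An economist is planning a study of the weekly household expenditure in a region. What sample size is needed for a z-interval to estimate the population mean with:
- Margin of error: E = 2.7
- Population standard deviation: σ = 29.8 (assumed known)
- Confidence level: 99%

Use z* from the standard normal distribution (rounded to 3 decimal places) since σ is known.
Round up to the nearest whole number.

Using z* since population σ is known (z-interval formula).

For 99% confidence, z* = 2.576 (from standard normal table)

Sample size formula for z-interval: n = (z*σ/E)²

n = (2.576 × 29.8 / 2.7)²
  = (28.431407)²
  = 808.3449

Round up to the nearest whole number: n = 809

809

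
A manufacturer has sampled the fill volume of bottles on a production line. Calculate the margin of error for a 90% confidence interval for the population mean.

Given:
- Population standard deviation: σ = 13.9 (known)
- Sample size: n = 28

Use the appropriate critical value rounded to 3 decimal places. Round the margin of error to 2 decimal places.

The population standard deviation σ is known, so use the z-interval margin of error formula.

For 90% confidence, z* = 1.645 (from standard normal table)

Margin of error formula for z-interval: E = z* × σ/√n

E = 1.645 × 13.9/√28
  = 1.645 × 2.626853
  = 4.3212

Rounded to 2 decimal places:

4.32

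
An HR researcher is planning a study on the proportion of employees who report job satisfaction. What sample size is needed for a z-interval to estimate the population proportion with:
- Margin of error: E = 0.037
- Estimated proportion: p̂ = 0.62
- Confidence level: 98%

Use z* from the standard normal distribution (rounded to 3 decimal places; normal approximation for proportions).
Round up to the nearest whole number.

Using z* for proportion z-interval (normal approximation).

For 98% confidence, z* = 2.326 (from standard normal table)

Sample size formula for proportion z-interval: n = z*²p̂(1-p̂)/E²

n = 2.326² × 0.62 × 0.38 / 0.037²
  = 5.410276 × 0.2356 / 0.001369
  = 931.0891

Round up to the nearest whole number: n = 932

932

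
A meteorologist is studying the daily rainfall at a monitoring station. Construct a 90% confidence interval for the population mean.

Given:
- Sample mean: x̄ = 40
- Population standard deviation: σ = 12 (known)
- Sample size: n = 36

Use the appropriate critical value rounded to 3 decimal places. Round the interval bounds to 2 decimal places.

The population standard deviation σ is known, so use a z-interval (standard normal critical value).

For 90% confidence, z* = 1.645 (from standard normal table)

Standard error: SE = σ/√n = 12/√36 = 2.000000

Margin of error: E = z* × SE = 1.645 × 2.000000 = 3.2900

Z-interval: x̄ ± E = 40 ± 3.2900 = (36.7100, 43.2900)

Rounded to 2 decimal places:

(36.71, 43.29)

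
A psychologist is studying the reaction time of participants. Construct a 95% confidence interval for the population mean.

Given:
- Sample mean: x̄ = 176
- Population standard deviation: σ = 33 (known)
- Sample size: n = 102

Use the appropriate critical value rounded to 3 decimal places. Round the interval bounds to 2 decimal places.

The population standard deviation σ is known, so use a z-interval (standard normal critical value).

For 95% confidence, z* = 1.96 (from standard normal table)

Standard error: SE = σ/√n = 33/√102 = 3.267487

Margin of error: E = z* × SE = 1.96 × 3.267487 = 6.4043

Z-interval: x̄ ± E = 176 ± 6.4043 = (169.5957, 182.4043)

Rounded to 2 decimal places:

(169.60, 182.40)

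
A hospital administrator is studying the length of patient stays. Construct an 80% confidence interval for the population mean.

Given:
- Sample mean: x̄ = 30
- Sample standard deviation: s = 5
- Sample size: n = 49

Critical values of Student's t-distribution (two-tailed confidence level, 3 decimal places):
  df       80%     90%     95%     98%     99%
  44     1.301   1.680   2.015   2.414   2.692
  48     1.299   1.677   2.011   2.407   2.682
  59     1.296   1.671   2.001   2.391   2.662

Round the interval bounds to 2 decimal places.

The population standard deviation σ is unknown (only the sample standard deviation s is given), so use a t-interval with df = n - 1 = 49 - 1 = 48.

For 80% confidence with df = 48, t* = 1.299 (from t-table)

Standard error: SE = s/√n = 5/√49 = 0.714286

Margin of error: E = t* × SE = 1.299 × 0.714286 = 0.9279

T-interval: x̄ ± E = 30 ± 0.9279 = (29.0721, 30.9279)

Rounded to 2 decimal places:

(29.07, 30.93)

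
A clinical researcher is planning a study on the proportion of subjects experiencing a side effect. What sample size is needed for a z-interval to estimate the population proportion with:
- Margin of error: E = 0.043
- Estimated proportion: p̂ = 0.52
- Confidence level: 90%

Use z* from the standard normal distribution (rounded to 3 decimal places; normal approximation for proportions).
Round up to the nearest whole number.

Using z* for proportion z-interval (normal approximation).

For 90% confidence, z* = 1.645 (from standard normal table)

Sample size formula for proportion z-interval: n = z*²p̂(1-p̂)/E²

n = 1.645² × 0.52 × 0.48 / 0.043²
  = 2.706025 × 0.2496 / 0.001849
  = 365.2914

Round up to the nearest whole number: n = 366

366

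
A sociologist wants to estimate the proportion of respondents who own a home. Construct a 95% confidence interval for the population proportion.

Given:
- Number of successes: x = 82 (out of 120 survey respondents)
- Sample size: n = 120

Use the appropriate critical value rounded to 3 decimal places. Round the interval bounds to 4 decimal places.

Sample proportion: p̂ = 82/120 = 0.683333

Check conditions for normal approximation:
  np̂ = 82 ≥ 10 ✓
  n(1-p̂) = 38 ≥ 10 ✓

The sample is large enough, so use a z-interval (normal approximation) for the proportion.

For 95% confidence, z* = 1.96 (from standard normal table)

Standard error: SE = √(p̂(1-p̂)/n) = √(0.683333×0.316667/120) = 0.04246458

Margin of error: E = z* × SE = 1.96 × 0.04246458 = 0.083231

Z-interval: p̂ ± E = 0.683333 ± 0.083231 = (0.600103, 0.766564)

Rounded to 4 decimal places:

(0.6001, 0.7666)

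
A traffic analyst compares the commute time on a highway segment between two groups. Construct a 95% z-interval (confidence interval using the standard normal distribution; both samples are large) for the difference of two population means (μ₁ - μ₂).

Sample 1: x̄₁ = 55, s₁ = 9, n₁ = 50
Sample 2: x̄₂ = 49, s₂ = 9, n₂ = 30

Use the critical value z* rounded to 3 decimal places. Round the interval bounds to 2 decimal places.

Both samples are large (n₁ = 50 ≥ 30, n₂ = 30 ≥ 30), so a z-interval for the difference of means applies.

Point estimate: x̄₁ - x̄₂ = 55 - 49 = 6

Standard error: SE = √(s₁²/n₁ + s₂²/n₂)
= √(9²/50 + 9²/30)
= √(1.620000 + 2.700000)
= 2.078461

For 95% confidence, z* = 1.96 (from standard normal table)
Margin of error: E = z* × SE = 1.96 × 2.078461 = 4.0738

Z-interval: (x̄₁ - x̄₂) ± E = 6 ± 4.0738 = (1.9262, 10.0738)

Rounded to 2 decimal places:

(1.93, 10.07)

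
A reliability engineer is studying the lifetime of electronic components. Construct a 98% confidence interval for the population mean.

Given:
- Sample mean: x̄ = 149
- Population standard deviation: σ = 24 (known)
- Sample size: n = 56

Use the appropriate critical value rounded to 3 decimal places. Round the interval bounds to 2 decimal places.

The population standard deviation σ is known, so use a z-interval (standard normal critical value).

For 98% confidence, z* = 2.326 (from standard normal table)

Standard error: SE = σ/√n = 24/√56 = 3.207135

Margin of error: E = z* × SE = 2.326 × 3.207135 = 7.4598

Z-interval: x̄ ± E = 149 ± 7.4598 = (141.5402, 156.4598)

Rounded to 2 decimal places:

(141.54, 156.46)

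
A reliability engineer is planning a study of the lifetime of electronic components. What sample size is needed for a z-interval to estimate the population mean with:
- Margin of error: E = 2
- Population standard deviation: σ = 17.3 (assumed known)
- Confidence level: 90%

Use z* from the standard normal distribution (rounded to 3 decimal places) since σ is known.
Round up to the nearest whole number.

Using z* since population σ is known (z-interval formula).

For 90% confidence, z* = 1.645 (from standard normal table)

Sample size formula for z-interval: n = (z*σ/E)²

n = (1.645 × 17.3 / 2)²
  = (14.229250)²
  = 202.4716

Round up to the nearest whole number: n = 203

203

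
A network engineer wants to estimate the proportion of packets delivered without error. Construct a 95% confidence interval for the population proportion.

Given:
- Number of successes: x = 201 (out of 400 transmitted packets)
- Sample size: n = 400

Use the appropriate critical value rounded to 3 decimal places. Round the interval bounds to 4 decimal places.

Sample proportion: p̂ = 201/400 = 0.502500

Check conditions for normal approximation:
  np̂ = 201 ≥ 10 ✓
  n(1-p̂) = 199 ≥ 10 ✓

The sample is large enough, so use a z-interval (normal approximation) for the proportion.

For 95% confidence, z* = 1.96 (from standard normal table)

Standard error: SE = √(p̂(1-p̂)/n) = √(0.502500×0.497500/400) = 0.02499969

Margin of error: E = z* × SE = 1.96 × 0.02499969 = 0.048999

Z-interval: p̂ ± E = 0.502500 ± 0.048999 = (0.453501, 0.551499)

Rounded to 4 decimal places:

(0.4535, 0.5515)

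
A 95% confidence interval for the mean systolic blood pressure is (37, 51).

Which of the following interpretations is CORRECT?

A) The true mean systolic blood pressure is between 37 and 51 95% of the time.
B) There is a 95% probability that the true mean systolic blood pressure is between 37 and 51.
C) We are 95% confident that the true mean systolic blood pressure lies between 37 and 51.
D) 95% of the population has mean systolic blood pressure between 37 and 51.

A confidence interval represents our confidence in the procedure, not a probability statement about the parameter.

Key concept: If we repeated this sampling process many times and computed a 95% CI each time, about 95% of those intervals would contain the true population parameter.

For this specific interval (37, 51):
- Midpoint (point estimate): 44
- Margin of error: 7

The correct interpretation is the one stating confidence that the true parameter lies in the interval — option C.

C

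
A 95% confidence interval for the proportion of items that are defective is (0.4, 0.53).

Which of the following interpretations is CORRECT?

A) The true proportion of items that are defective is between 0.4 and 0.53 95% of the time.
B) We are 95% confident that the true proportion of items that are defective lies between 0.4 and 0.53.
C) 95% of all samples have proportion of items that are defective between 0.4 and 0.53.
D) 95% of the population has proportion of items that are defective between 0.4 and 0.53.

A confidence interval represents our confidence in the procedure, not a probability statement about the parameter.

Key concept: If we repeated this sampling process many times and computed a 95% CI each time, about 95% of those intervals would contain the true population parameter.

For this specific interval (0.4, 0.53):
- Midpoint (point estimate): 0.465
- Margin of error: 0.065

The correct interpretation is the one stating confidence that the true parameter lies in the interval — option B.

B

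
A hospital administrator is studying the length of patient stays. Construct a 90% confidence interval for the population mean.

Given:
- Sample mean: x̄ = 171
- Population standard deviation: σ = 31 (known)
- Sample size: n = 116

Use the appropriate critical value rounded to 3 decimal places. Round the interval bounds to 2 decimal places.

The population standard deviation σ is known, so use a z-interval (standard normal critical value).

For 90% confidence, z* = 1.645 (from standard normal table)

Standard error: SE = σ/√n = 31/√116 = 2.878278

Margin of error: E = z* × SE = 1.645 × 2.878278 = 4.7348

Z-interval: x̄ ± E = 171 ± 4.7348 = (166.2652, 175.7348)

Rounded to 2 decimal places:

(166.27, 175.73)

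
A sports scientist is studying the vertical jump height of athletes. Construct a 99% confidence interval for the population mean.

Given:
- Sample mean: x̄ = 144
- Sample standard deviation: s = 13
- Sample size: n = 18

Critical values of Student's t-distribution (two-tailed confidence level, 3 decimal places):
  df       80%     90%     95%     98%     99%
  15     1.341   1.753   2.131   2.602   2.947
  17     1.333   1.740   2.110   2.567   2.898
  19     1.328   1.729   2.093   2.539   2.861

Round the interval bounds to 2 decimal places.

The population standard deviation σ is unknown (only the sample standard deviation s is given), so use a t-interval with df = n - 1 = 18 - 1 = 17.

For 99% confidence with df = 17, t* = 2.898 (from t-table)

Standard error: SE = s/√n = 13/√18 = 3.064129

Margin of error: E = t* × SE = 2.898 × 3.064129 = 8.8798

T-interval: x̄ ± E = 144 ± 8.8798 = (135.1202, 152.8798)

Rounded to 2 decimal places:

(135.12, 152.88)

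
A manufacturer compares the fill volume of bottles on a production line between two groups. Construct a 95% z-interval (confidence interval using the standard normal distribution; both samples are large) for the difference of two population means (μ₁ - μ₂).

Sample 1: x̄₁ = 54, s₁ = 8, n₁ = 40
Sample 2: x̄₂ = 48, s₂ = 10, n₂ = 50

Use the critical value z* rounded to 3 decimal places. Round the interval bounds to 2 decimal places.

Both samples are large (n₁ = 40 ≥ 30, n₂ = 50 ≥ 30), so a z-interval for the difference of means applies.

Point estimate: x̄₁ - x̄₂ = 54 - 48 = 6

Standard error: SE = √(s₁²/n₁ + s₂²/n₂)
= √(8²/40 + 10²/50)
= √(1.600000 + 2.000000)
= 1.897367

For 95% confidence, z* = 1.96 (from standard normal table)
Margin of error: E = z* × SE = 1.96 × 1.897367 = 3.7188

Z-interval: (x̄₁ - x̄₂) ± E = 6 ± 3.7188 = (2.2812, 9.7188)

Rounded to 2 decimal places:

(2.28, 9.72)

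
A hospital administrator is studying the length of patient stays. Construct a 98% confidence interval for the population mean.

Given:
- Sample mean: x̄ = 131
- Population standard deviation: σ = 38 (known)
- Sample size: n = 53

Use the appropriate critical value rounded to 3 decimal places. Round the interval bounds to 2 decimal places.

The population standard deviation σ is known, so use a z-interval (standard normal critical value).

For 98% confidence, z* = 2.326 (from standard normal table)

Standard error: SE = σ/√n = 38/√53 = 5.219701

Margin of error: E = z* × SE = 2.326 × 5.219701 = 12.1410

Z-interval: x̄ ± E = 131 ± 12.1410 = (118.8590, 143.1410)

Rounded to 2 decimal places:

(118.86, 143.14)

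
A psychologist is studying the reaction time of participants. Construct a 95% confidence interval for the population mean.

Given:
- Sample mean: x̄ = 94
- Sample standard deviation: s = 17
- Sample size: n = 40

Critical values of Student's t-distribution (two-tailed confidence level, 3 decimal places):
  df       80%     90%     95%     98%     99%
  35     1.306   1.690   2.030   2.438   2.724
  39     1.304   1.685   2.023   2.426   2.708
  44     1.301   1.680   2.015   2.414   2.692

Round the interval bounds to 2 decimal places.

The population standard deviation σ is unknown (only the sample standard deviation s is given), so use a t-interval with df = n - 1 = 40 - 1 = 39.

For 95% confidence with df = 39, t* = 2.023 (from t-table)

Standard error: SE = s/√n = 17/√40 = 2.687936

Margin of error: E = t* × SE = 2.023 × 2.687936 = 5.4377

T-interval: x̄ ± E = 94 ± 5.4377 = (88.5623, 99.4377)

Rounded to 2 decimal places:

(88.56, 99.44)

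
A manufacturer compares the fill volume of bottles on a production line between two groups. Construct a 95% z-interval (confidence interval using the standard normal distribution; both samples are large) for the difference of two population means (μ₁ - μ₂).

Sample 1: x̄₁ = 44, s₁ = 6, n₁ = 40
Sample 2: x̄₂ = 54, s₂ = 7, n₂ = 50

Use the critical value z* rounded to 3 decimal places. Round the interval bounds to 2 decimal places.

Both samples are large (n₁ = 40 ≥ 30, n₂ = 50 ≥ 30), so a z-interval for the difference of means applies.

Point estimate: x̄₁ - x̄₂ = 44 - 54 = -10

Standard error: SE = √(s₁²/n₁ + s₂²/n₂)
= √(6²/40 + 7²/50)
= √(0.900000 + 0.980000)
= 1.371131

For 95% confidence, z* = 1.96 (from standard normal table)
Margin of error: E = z* × SE = 1.96 × 1.371131 = 2.6874

Z-interval: (x̄₁ - x̄₂) ± E = -10 ± 2.6874 = (-12.6874, -7.3126)

Rounded to 2 decimal places:

(-12.69, -7.31)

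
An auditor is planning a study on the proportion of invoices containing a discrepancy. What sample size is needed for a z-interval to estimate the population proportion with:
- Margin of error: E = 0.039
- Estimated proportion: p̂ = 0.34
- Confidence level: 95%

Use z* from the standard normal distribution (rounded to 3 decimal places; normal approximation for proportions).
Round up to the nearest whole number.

Using z* for proportion z-interval (normal approximation).

For 95% confidence, z* = 1.96 (from standard normal table)

Sample size formula for proportion z-interval: n = z*²p̂(1-p̂)/E²

n = 1.96² × 0.34 × 0.66 / 0.039²
  = 3.8416 × 0.2244 / 0.001521
  = 566.7686

Round up to the nearest whole number: n = 567

567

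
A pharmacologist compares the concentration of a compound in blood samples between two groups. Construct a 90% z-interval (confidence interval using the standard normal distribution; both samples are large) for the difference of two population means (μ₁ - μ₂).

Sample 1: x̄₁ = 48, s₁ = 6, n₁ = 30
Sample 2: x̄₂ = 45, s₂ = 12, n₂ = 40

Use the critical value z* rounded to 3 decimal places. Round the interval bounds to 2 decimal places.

Both samples are large (n₁ = 30 ≥ 30, n₂ = 40 ≥ 30), so a z-interval for the difference of means applies.

Point estimate: x̄₁ - x̄₂ = 48 - 45 = 3

Standard error: SE = √(s₁²/n₁ + s₂²/n₂)
= √(6²/30 + 12²/40)
= √(1.200000 + 3.600000)
= 2.190890

For 90% confidence, z* = 1.645 (from standard normal table)
Margin of error: E = z* × SE = 1.645 × 2.190890 = 3.6040

Z-interval: (x̄₁ - x̄₂) ± E = 3 ± 3.6040 = (-0.6040, 6.6040)

Rounded to 2 decimal places:

(-0.60, 6.60)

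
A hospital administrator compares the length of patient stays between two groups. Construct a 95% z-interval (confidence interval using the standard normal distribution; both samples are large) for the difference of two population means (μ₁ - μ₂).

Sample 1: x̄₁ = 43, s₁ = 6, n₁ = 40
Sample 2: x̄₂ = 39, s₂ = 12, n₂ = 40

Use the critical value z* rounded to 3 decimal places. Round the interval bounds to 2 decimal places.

Both samples are large (n₁ = 40 ≥ 30, n₂ = 40 ≥ 30), so a z-interval for the difference of means applies.

Point estimate: x̄₁ - x̄₂ = 43 - 39 = 4

Standard error: SE = √(s₁²/n₁ + s₂²/n₂)
= √(6²/40 + 12²/40)
= √(0.900000 + 3.600000)
= 2.121320

For 95% confidence, z* = 1.96 (from standard normal table)
Margin of error: E = z* × SE = 1.96 × 2.121320 = 4.1578

Z-interval: (x̄₁ - x̄₂) ± E = 4 ± 4.1578 = (-0.1578, 8.1578)

Rounded to 2 decimal places:

(-0.16, 8.16)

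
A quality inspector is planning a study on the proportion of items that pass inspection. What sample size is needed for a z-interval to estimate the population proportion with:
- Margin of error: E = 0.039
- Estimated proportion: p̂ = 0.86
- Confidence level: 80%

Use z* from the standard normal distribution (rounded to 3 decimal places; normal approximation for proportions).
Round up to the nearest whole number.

Using z* for proportion z-interval (normal approximation).

For 80% confidence, z* = 1.282 (from standard normal table)

Sample size formula for proportion z-interval: n = z*²p̂(1-p̂)/E²

n = 1.282² × 0.86 × 0.14 / 0.039²
  = 1.643524 × 0.1204 / 0.001521
  = 130.0988

Round up to the nearest whole number: n = 131

131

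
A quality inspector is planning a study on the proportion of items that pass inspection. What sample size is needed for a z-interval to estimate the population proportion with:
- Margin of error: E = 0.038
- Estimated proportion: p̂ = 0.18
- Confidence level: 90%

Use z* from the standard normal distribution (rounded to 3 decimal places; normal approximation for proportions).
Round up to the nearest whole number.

Using z* for proportion z-interval (normal approximation).

For 90% confidence, z* = 1.645 (from standard normal table)

Sample size formula for proportion z-interval: n = z*²p̂(1-p̂)/E²

n = 1.645² × 0.18 × 0.82 / 0.038²
  = 2.706025 × 0.1476 / 0.001444
  = 276.5992

Round up to the nearest whole number: n = 277

277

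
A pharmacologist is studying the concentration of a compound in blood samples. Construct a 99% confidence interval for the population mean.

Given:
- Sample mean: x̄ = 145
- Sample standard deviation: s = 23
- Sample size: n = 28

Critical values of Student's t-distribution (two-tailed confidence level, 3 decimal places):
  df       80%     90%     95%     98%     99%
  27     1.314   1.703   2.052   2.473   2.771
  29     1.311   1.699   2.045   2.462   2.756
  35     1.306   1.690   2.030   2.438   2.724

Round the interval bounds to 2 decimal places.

The population standard deviation σ is unknown (only the sample standard deviation s is given), so use a t-interval with df = n - 1 = 28 - 1 = 27.

For 99% confidence with df = 27, t* = 2.771 (from t-table)

Standard error: SE = s/√n = 23/√28 = 4.346591

Margin of error: E = t* × SE = 2.771 × 4.346591 = 12.0444

T-interval: x̄ ± E = 145 ± 12.0444 = (132.9556, 157.0444)

Rounded to 2 decimal places:

(132.96, 157.04)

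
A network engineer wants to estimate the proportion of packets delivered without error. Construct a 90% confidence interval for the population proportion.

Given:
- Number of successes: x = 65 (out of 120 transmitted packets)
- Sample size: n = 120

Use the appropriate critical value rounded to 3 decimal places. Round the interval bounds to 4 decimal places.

Sample proportion: p̂ = 65/120 = 0.541667

Check conditions for normal approximation:
  np̂ = 65 ≥ 10 ✓
  n(1-p̂) = 55 ≥ 10 ✓

The sample is large enough, so use a z-interval (normal approximation) for the proportion.

For 90% confidence, z* = 1.645 (from standard normal table)

Standard error: SE = √(p̂(1-p̂)/n) = √(0.541667×0.458333/120) = 0.04548479

Margin of error: E = z* × SE = 1.645 × 0.04548479 = 0.074822

Z-interval: p̂ ± E = 0.541667 ± 0.074822 = (0.466844, 0.616489)

Rounded to 4 decimal places:

(0.4668, 0.6165)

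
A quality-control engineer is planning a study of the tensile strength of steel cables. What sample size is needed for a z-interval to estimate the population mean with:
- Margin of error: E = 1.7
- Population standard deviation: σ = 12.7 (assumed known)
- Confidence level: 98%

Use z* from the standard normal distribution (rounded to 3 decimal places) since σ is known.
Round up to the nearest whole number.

Using z* since population σ is known (z-interval formula).

For 98% confidence, z* = 2.326 (from standard normal table)

Sample size formula for z-interval: n = (z*σ/E)²

n = (2.326 × 12.7 / 1.7)²
  = (17.376588)²
  = 301.9458

Round up to the nearest whole number: n = 302

302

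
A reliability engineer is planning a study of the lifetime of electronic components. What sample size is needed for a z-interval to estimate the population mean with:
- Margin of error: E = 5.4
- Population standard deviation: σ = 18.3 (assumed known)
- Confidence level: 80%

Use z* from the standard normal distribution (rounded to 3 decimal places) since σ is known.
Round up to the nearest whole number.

Using z* since population σ is known (z-interval formula).

For 80% confidence, z* = 1.282 (from standard normal table)

Sample size formula for z-interval: n = (z*σ/E)²

n = (1.282 × 18.3 / 5.4)²
  = (4.344556)²
  = 18.8752

Round up to the nearest whole number: n = 19

19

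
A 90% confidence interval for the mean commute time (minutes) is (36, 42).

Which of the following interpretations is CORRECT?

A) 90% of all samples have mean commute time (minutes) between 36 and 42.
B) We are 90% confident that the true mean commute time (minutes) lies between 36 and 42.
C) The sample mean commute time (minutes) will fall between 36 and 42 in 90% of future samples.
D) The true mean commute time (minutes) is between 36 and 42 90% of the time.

A confidence interval represents our confidence in the procedure, not a probability statement about the parameter.

Key concept: If we repeated this sampling process many times and computed a 90% CI each time, about 90% of those intervals would contain the true population parameter.

For this specific interval (36, 42):
- Midpoint (point estimate): 39
- Margin of error: 3

The correct interpretation is the one stating confidence that the true parameter lies in the interval — option B.

B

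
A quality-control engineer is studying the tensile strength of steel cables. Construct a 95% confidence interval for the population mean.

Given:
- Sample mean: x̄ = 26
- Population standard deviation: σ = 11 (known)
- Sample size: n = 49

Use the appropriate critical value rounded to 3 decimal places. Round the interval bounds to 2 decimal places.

The population standard deviation σ is known, so use a z-interval (standard normal critical value).

For 95% confidence, z* = 1.96 (from standard normal table)

Standard error: SE = σ/√n = 11/√49 = 1.571429

Margin of error: E = z* × SE = 1.96 × 1.571429 = 3.0800

Z-interval: x̄ ± E = 26 ± 3.0800 = (22.9200, 29.0800)

Rounded to 2 decimal places:

(22.92, 29.08)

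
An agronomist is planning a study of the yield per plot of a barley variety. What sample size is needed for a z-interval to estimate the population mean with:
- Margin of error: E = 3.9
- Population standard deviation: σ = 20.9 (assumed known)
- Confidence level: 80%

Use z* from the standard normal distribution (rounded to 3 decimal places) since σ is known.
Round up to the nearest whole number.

Using z* since population σ is known (z-interval formula).

For 80% confidence, z* = 1.282 (from standard normal table)

Sample size formula for z-interval: n = (z*σ/E)²

n = (1.282 × 20.9 / 3.9)²
  = (6.870205)²
  = 47.1997

Round up to the nearest whole number: n = 48

48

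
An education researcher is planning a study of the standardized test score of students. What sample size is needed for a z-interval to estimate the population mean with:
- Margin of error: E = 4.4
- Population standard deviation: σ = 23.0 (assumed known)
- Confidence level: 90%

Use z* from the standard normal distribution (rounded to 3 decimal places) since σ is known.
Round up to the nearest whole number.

Using z* since population σ is known (z-interval formula).

For 90% confidence, z* = 1.645 (from standard normal table)

Sample size formula for z-interval: n = (z*σ/E)²

n = (1.645 × 23.0 / 4.4)²
  = (8.598864)²
  = 73.9405

Round up to the nearest whole number: n = 74

74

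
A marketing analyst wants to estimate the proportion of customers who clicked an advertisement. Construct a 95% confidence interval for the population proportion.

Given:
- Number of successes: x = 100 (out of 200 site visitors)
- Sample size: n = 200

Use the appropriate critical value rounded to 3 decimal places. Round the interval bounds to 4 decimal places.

Sample proportion: p̂ = 100/200 = 0.500000

Check conditions for normal approximation:
  np̂ = 100 ≥ 10 ✓
  n(1-p̂) = 100 ≥ 10 ✓

The sample is large enough, so use a z-interval (normal approximation) for the proportion.

For 95% confidence, z* = 1.96 (from standard normal table)

Standard error: SE = √(p̂(1-p̂)/n) = √(0.500000×0.500000/200) = 0.03535534

Margin of error: E = z* × SE = 1.96 × 0.03535534 = 0.069296

Z-interval: p̂ ± E = 0.500000 ± 0.069296 = (0.430704, 0.569296)

Rounded to 4 decimal places:

(0.4307, 0.5693)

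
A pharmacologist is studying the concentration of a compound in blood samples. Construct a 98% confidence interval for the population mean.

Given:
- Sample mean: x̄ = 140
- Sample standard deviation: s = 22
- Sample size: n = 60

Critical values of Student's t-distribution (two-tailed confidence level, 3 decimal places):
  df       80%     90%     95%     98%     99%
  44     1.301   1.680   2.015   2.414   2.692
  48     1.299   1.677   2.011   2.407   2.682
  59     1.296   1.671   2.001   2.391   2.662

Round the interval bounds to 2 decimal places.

The population standard deviation σ is unknown (only the sample standard deviation s is given), so use a t-interval with df = n - 1 = 60 - 1 = 59.

For 98% confidence with df = 59, t* = 2.391 (from t-table)

Standard error: SE = s/√n = 22/√60 = 2.840188

Margin of error: E = t* × SE = 2.391 × 2.840188 = 6.7909

T-interval: x̄ ± E = 140 ± 6.7909 = (133.2091, 146.7909)

Rounded to 2 decimal places:

(133.21, 146.79)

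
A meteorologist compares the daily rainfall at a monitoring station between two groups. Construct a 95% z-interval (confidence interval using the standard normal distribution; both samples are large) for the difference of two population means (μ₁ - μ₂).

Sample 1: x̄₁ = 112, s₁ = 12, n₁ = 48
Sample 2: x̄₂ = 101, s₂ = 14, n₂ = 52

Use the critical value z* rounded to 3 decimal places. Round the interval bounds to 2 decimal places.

Both samples are large (n₁ = 48 ≥ 30, n₂ = 52 ≥ 30), so a z-interval for the difference of means applies.

Point estimate: x̄₁ - x̄₂ = 112 - 101 = 11

Standard error: SE = √(s₁²/n₁ + s₂²/n₂)
= √(12²/48 + 14²/52)
= √(3.000000 + 3.769231)
= 2.601775

For 95% confidence, z* = 1.96 (from standard normal table)
Margin of error: E = z* × SE = 1.96 × 2.601775 = 5.0995

Z-interval: (x̄₁ - x̄₂) ± E = 11 ± 5.0995 = (5.9005, 16.0995)

Rounded to 2 decimal places:

(5.90, 16.10)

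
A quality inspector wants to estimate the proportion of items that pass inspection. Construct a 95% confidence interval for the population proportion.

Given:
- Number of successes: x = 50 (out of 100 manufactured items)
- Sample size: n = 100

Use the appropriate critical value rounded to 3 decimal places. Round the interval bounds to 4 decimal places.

Sample proportion: p̂ = 50/100 = 0.500000

Check conditions for normal approximation:
  np̂ = 50 ≥ 10 ✓
  n(1-p̂) = 50 ≥ 10 ✓

The sample is large enough, so use a z-interval (normal approximation) for the proportion.

For 95% confidence, z* = 1.96 (from standard normal table)

Standard error: SE = √(p̂(1-p̂)/n) = √(0.500000×0.500000/100) = 0.05000000

Margin of error: E = z* × SE = 1.96 × 0.05000000 = 0.098000

Z-interval: p̂ ± E = 0.500000 ± 0.098000 = (0.402000, 0.598000)

Rounded to 4 decimal places:

(0.4020, 0.5980)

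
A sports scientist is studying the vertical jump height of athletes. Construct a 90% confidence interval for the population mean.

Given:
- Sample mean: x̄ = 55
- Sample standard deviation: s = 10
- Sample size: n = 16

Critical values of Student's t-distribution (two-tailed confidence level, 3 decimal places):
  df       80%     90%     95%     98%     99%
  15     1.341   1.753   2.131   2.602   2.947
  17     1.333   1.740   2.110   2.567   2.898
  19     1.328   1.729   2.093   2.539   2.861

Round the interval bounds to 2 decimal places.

The population standard deviation σ is unknown (only the sample standard deviation s is given), so use a t-interval with df = n - 1 = 16 - 1 = 15.

For 90% confidence with df = 15, t* = 1.753 (from t-table)

Standard error: SE = s/√n = 10/√16 = 2.500000

Margin of error: E = t* × SE = 1.753 × 2.500000 = 4.3825

T-interval: x̄ ± E = 55 ± 4.3825 = (50.6175, 59.3825)

Rounded to 2 decimal places:

(50.62, 59.38)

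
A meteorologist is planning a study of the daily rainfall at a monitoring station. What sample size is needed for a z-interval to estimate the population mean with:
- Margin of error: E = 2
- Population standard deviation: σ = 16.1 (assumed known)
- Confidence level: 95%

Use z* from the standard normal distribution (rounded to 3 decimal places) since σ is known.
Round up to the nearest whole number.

Using z* since population σ is known (z-interval formula).

For 95% confidence, z* = 1.96 (from standard normal table)

Sample size formula for z-interval: n = (z*σ/E)²

n = (1.96 × 16.1 / 2)²
  = (15.778000)²
  = 248.9453

Round up to the nearest whole number: n = 249

249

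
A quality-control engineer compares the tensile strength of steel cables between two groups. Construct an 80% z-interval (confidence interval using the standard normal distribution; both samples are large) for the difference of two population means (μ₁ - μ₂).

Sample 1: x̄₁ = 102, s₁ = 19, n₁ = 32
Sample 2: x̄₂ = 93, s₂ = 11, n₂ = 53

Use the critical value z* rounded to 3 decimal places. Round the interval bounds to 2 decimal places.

Both samples are large (n₁ = 32 ≥ 30, n₂ = 53 ≥ 30), so a z-interval for the difference of means applies.

Point estimate: x̄₁ - x̄₂ = 102 - 93 = 9

Standard error: SE = √(s₁²/n₁ + s₂²/n₂)
= √(19²/32 + 11²/53)
= √(11.281250 + 2.283019)
= 3.682970

For 80% confidence, z* = 1.282 (from standard normal table)
Margin of error: E = z* × SE = 1.282 × 3.682970 = 4.7216

Z-interval: (x̄₁ - x̄₂) ± E = 9 ± 4.7216 = (4.2784, 13.7216)

Rounded to 2 decimal places:

(4.28, 13.72)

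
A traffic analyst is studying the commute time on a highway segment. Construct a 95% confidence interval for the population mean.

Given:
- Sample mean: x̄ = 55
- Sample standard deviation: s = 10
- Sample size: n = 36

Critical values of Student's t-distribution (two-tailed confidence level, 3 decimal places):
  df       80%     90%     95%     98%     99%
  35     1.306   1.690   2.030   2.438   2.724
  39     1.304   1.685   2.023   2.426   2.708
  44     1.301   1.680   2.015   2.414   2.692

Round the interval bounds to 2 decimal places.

The population standard deviation σ is unknown (only the sample standard deviation s is given), so use a t-interval with df = n - 1 = 36 - 1 = 35.

For 95% confidence with df = 35, t* = 2.030 (from t-table)

Standard error: SE = s/√n = 10/√36 = 1.666667

Margin of error: E = t* × SE = 2.030 × 1.666667 = 3.3833

T-interval: x̄ ± E = 55 ± 3.3833 = (51.6167, 58.3833)

Rounded to 2 decimal places:

(51.62, 58.38)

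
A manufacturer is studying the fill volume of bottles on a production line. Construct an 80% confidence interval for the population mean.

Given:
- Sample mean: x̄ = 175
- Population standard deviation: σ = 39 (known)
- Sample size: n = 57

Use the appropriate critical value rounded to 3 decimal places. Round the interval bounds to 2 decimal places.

The population standard deviation σ is known, so use a z-interval (standard normal critical value).

For 80% confidence, z* = 1.282 (from standard normal table)

Standard error: SE = σ/√n = 39/√57 = 5.165676

Margin of error: E = z* × SE = 1.282 × 5.165676 = 6.6224

Z-interval: x̄ ± E = 175 ± 6.6224 = (168.3776, 181.6224)

Rounded to 2 decimal places:

(168.38, 181.62)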